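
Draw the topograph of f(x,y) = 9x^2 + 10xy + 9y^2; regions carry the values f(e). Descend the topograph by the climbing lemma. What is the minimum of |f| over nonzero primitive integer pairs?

translate: b→-8 (≡10 mod 18), so (9,10,9)→(9,-8,8)
flip: (9,-8,8)→(8,8,9)
reduced (well bottom): (8,8,9) with a≤c, −a<b≤a
well minimum = a = 8

8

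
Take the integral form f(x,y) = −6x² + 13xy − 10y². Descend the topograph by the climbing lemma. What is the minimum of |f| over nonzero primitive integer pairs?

translate: b→-1 (≡-13 mod 12), so (6,-13,10)→(6,-1,3)
flip: (6,-1,3)→(3,1,6)
reduced (well bottom): (3,1,6) with a≤c, −a<b≤a
well minimum |f| = |-3| = 3 (negative-definite)

3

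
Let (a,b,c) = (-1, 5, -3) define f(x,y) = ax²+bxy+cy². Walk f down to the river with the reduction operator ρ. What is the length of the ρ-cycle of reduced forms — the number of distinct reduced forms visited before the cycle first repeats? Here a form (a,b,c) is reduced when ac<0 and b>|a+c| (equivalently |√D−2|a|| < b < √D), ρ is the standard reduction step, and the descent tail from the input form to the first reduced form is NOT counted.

D = 13, ⌊√D⌋ = 3
descent: ρ → (-3,1,1)
descent: ρ → (1,3,-1)  [lands on river]
river: ρ → (-1,3,1)
ρ-cycle length = 2 (tail of 2 descent steps not counted)

2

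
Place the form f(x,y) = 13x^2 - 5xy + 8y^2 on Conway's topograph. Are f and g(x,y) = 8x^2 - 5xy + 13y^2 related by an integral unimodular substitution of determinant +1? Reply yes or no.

D₁ = -391, D₂ = -391
f: flip: (13,-5,8)→(8,5,13)
f: reduced (well bottom): (8,5,13) with a≤c, −a<b≤a
g: reduced (well bottom): (8,-5,13) with a≤c, −a<b≤a
reduced forms (8, 5, 13) vs (8, -5, 13) ⇒ inequivalent

no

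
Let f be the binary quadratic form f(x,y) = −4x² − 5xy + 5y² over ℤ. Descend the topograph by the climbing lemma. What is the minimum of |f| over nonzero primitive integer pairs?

descent: ρ → (5,5,-4)  [lands on river]
river: ρ → (-4,3,6)
river: ρ → (6,9,-1)
river: ρ → (-1,9,6)
river: ρ → (6,3,-4)
river: ρ → (-4,5,5)
closes: descent 1, river 6
min |a| on river = 1

1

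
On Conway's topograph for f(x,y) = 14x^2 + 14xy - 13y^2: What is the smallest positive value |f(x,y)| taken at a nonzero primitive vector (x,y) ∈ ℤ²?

river: ρ → (-13,12,15)
river: ρ → (15,18,-10)
river: ρ → (-10,22,11)
river: ρ → (11,22,-10)
river: ρ → (-10,18,15)
river: ρ → (15,12,-13)
river: ρ → (-13,14,14)
river: ρ → (14,14,-13)
closes: descent 0, river 8
min |a| on river = 10

10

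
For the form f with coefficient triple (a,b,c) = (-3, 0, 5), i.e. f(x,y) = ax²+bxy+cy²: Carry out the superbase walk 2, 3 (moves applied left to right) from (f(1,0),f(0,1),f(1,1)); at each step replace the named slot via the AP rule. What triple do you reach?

start (-3,5,2) = (f(1,0),f(0,1),f(1,1))
replace slot 2: 2·((-3)+2) − 5 = -7 → (-3,-7,2)
replace slot 3: 2·((-3)+(-7)) − 2 = -22 → (-3,-7,-22)

-3,-7,-22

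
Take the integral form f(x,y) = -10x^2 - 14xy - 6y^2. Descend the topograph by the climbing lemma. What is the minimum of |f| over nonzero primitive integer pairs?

translate: b→-6 (≡14 mod 20), so (10,14,6)→(10,-6,2)
flip: (10,-6,2)→(2,6,10)
translate: b→2 (≡6 mod 4), so (2,6,10)→(2,2,6)
reduced (well bottom): (2,2,6) with a≤c, −a<b≤a
well minimum |f| = |-2| = 2 (negative-definite)

2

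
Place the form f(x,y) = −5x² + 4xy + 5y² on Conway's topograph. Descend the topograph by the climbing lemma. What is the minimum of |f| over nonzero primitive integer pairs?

river: ρ → (5,6,-4)
river: ρ → (-4,10,1)
river: ρ → (1,10,-4)
river: ρ → (-4,6,5)
river: ρ → (5,4,-5)
river: ρ → (-5,6,4)
river: ρ → (4,10,-1)
river: ρ → (-1,10,4)
river: ρ → (4,6,-5)
river: ρ → (-5,4,5)
closes: descent 0, river 10
min |a| on river = 1

1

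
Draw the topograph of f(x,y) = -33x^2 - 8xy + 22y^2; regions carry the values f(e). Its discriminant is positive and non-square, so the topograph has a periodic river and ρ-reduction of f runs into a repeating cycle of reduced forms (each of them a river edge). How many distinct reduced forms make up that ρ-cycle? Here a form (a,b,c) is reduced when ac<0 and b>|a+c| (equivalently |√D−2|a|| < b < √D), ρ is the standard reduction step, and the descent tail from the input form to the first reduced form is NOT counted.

D = 2968, ⌊√D⌋ = 54
descent: ρ → (22,52,-3)  [lands on river]
river: ρ → (-3,50,39)
river: ρ → (39,28,-14)
river: ρ → (-14,28,39)
river: ρ → (39,50,-3)
river: ρ → (-3,52,22)
river: ρ → (22,36,-19)
river: ρ → (-19,40,18)
river: ρ → (18,32,-27)
river: ρ → (-27,22,23)
river: ρ → (23,24,-26)
river: ρ → (-26,28,21)
river: ρ → (21,14,-33)
river: ρ → (-33,52,2)
river: ρ → (2,52,-33)
river: ρ → (-33,14,21)
river: ρ → (21,28,-26)
river: ρ → (-26,24,23)
river: ρ → (23,22,-27)
river: ρ → (-27,32,18)
river: ρ → (18,40,-19)
river: ρ → (-19,36,22)
ρ-cycle length = 22 (tail of 1 descent step not counted)

22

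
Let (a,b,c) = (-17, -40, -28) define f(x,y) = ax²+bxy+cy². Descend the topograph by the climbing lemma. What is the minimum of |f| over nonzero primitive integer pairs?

translate: b→6 (≡40 mod 34), so (17,40,28)→(17,6,5)
flip: (17,6,5)→(5,-6,17)
translate: b→4 (≡-6 mod 10), so (5,-6,17)→(5,4,16)
reduced (well bottom): (5,4,16) with a≤c, −a<b≤a
well minimum |f| = |-5| = 5 (negative-definite)

5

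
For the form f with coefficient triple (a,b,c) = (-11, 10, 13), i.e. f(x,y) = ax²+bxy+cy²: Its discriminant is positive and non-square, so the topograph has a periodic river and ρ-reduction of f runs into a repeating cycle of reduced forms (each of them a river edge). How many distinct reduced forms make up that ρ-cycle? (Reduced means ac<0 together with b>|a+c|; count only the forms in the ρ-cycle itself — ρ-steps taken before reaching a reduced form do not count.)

D = 672, ⌊√D⌋ = 25
river: ρ → (13,16,-8)
river: ρ → (-8,16,13)
river: ρ → (13,10,-11)
river: ρ → (-11,12,12)
river: ρ → (12,12,-11)
river: ρ → (-11,10,13)
ρ-cycle length = 6 (tail of 0 descent steps not counted)

6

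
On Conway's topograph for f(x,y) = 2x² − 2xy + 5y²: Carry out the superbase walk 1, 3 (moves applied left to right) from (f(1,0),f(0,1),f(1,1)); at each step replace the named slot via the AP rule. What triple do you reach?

start (2,5,5) = (f(1,0),f(0,1),f(1,1))
replace slot 1: 2·(5+5) − 2 = 18 → (18,5,5)
replace slot 3: 2·(18+5) − 5 = 41 → (18,5,41)

18,5,41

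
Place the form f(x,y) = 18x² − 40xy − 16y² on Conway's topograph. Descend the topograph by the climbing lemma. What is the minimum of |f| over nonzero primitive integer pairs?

descent: ρ → (-16,40,18)  [lands on river]
river: ρ → (18,32,-24)
river: ρ → (-24,16,26)
river: ρ → (26,36,-14)
river: ρ → (-14,48,8)
river: ρ → (8,48,-14)
river: ρ → (-14,36,26)
river: ρ → (26,16,-24)
river: ρ → (-24,32,18)
river: ρ → (18,40,-16)
river: ρ → (-16,24,34)
river: ρ → (34,44,-6)
river: ρ → (-6,52,2)
river: ρ → (2,52,-6)
river: ρ → (-6,44,34)
river: ρ → (34,24,-16)
closes: descent 1, river 16
min |a| on river = 2

2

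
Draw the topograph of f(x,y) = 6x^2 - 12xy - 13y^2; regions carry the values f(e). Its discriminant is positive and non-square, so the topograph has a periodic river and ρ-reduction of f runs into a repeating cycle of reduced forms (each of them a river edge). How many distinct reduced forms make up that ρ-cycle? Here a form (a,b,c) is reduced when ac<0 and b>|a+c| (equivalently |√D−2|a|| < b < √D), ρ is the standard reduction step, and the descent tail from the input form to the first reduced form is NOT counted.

D = 456, ⌊√D⌋ = 21
descent: ρ → (-13,12,6)  [lands on river]
river: ρ → (6,12,-13)
river: ρ → (-13,14,5)
river: ρ → (5,16,-10)
river: ρ → (-10,4,11)
river: ρ → (11,18,-3)
river: ρ → (-3,18,11)
river: ρ → (11,4,-10)
river: ρ → (-10,16,5)
river: ρ → (5,14,-13)
ρ-cycle length = 10 (tail of 1 descent step not counted)

10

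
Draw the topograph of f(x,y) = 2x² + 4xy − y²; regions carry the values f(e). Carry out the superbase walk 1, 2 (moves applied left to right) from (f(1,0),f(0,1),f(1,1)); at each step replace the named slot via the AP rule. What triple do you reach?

start (2,-1,5) = (f(1,0),f(0,1),f(1,1))
replace slot 1: 2·((-1)+5) − 2 = 6 → (6,-1,5)
replace slot 2: 2·(6+5) − (-1) = 23 → (6,23,5)

6,23,5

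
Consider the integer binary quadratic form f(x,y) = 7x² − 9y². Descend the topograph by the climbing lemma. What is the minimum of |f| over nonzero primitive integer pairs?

descent: ρ → (-9,0,7)
descent: ρ → (7,14,-2)  [lands on river]
river: ρ → (-2,14,7)
closes: descent 2, river 2
min |a| on river = 2

2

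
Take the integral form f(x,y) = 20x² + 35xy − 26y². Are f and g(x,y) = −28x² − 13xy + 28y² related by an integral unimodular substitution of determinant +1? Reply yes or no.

D₁ = 3305, D₂ = 3305
river cycle of f (length 10): (-26, 17, 29), (29, 41, -14), (-14, 43, 26), (26, 9, -31), (-31, 53, 4), (4, 51, -44), (-44, 37, 11), (11, 51, -16), (-16, 45, 20), (20, 35, -26)
river cycle of g (length 10): (28, 13, -28), (-28, 43, 13), (13, 35, -40), (-40, 45, 8), (8, 51, -22), (-22, 37, 22), (22, 51, -8), (-8, 45, 40), (40, 35, -13), (-13, 43, 28)
cycles differ ⇒ inequivalent

no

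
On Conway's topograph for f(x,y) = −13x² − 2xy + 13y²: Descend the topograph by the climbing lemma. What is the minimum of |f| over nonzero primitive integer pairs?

descent: ρ → (13,2,-13)  [lands on river]
river: ρ → (-13,24,2)
river: ρ → (2,24,-13)
river: ρ → (-13,2,13)
river: ρ → (13,24,-2)
river: ρ → (-2,24,13)
closes: descent 1, river 6
min |a| on river = 2

2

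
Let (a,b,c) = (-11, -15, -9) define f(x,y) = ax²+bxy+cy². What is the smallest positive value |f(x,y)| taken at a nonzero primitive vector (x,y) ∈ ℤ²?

translate: b→-7 (≡15 mod 22), so (11,15,9)→(11,-7,5)
flip: (11,-7,5)→(5,7,11)
translate: b→-3 (≡7 mod 10), so (5,7,11)→(5,-3,9)
reduced (well bottom): (5,-3,9) with a≤c, −a<b≤a
well minimum |f| = |-5| = 5 (negative-definite)

5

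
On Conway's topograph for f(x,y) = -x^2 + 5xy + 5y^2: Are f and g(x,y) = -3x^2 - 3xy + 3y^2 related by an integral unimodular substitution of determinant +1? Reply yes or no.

D₁ = 45, D₂ = 45
river cycle of f (length 2): (5, 5, -1), (-1, 5, 5)
river cycle of g (length 2): (3, 3, -3), (-3, 3, 3)
cycles differ ⇒ inequivalent

no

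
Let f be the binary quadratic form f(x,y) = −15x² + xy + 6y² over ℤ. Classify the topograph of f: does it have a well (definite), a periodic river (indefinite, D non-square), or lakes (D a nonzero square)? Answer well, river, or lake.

D = b²−4ac = 1² − 4·(-15)·6 = 361
D = 19² is a perfect square ⇒ form factors over ℤ ⇒ lakes

lake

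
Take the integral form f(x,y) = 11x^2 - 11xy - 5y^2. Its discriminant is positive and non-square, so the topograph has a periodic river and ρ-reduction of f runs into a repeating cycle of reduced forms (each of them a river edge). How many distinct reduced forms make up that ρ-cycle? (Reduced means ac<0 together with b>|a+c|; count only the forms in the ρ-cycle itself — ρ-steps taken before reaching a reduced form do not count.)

D = 341, ⌊√D⌋ = 18
descent: ρ → (-5,11,11)  [lands on river]
river: ρ → (11,11,-5)
river: ρ → (-5,9,13)
river: ρ → (13,17,-1)
river: ρ → (-1,17,13)
river: ρ → (13,9,-5)
ρ-cycle length = 6 (tail of 1 descent step not counted)

6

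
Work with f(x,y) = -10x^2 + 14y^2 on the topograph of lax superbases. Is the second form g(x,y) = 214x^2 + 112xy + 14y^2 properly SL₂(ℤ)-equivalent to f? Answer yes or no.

D₁ = 560, D₂ = 560
river cycle of f (length 2): (-10, 20, 4), (4, 20, -10)
river cycle of g (length 2): (-10, 20, 4), (4, 20, -10)
cycles coincide ⇒ equivalent

yes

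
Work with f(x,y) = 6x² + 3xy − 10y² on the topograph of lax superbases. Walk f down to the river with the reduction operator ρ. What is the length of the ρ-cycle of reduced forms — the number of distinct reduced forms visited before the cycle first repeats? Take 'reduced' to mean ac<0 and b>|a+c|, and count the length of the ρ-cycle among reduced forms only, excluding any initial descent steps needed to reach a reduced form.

D = 249, ⌊√D⌋ = 15
descent: ρ → (-10,-3,6)
descent: ρ → (6,15,-1)  [lands on river]
river: ρ → (-1,15,6)
river: ρ → (6,9,-7)
river: ρ → (-7,5,8)
river: ρ → (8,11,-4)
river: ρ → (-4,13,5)
river: ρ → (5,7,-10)
river: ρ → (-10,13,2)
river: ρ → (2,15,-3)
river: ρ → (-3,15,2)
river: ρ → (2,13,-10)
river: ρ → (-10,7,5)
river: ρ → (5,13,-4)
river: ρ → (-4,11,8)
river: ρ → (8,5,-7)
river: ρ → (-7,9,6)
ρ-cycle length = 16 (tail of 2 descent steps not counted)

16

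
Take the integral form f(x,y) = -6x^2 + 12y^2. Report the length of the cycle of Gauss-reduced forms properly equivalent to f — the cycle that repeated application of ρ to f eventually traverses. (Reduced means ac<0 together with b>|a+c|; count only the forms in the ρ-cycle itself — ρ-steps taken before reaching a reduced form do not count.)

D = 288, ⌊√D⌋ = 16
descent: ρ → (12,0,-6)
descent: ρ → (-6,12,6)  [lands on river]
river: ρ → (6,12,-6)
ρ-cycle length = 2 (tail of 2 descent steps not counted)

2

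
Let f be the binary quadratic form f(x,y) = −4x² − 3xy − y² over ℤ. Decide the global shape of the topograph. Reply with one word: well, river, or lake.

D = b²−4ac = (-3)² − 4·(-4)·(-1) = -7
D < 0 ⇒ definite ⇒ every region one sign ⇒ single well

well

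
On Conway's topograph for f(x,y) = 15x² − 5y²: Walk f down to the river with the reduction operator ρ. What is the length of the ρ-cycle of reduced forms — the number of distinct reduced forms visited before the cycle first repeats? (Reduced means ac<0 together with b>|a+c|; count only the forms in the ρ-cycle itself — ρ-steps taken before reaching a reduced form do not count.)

D = 300, ⌊√D⌋ = 17
descent: ρ → (-5,10,10)  [lands on river]
river: ρ → (10,10,-5)
ρ-cycle length = 2 (tail of 1 descent step not counted)

2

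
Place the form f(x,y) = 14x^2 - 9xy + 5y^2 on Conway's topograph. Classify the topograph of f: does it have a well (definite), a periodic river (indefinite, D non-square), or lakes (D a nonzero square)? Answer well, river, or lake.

D = b²−4ac = (-9)² − 4·14·5 = -199
D < 0 ⇒ definite ⇒ every region one sign ⇒ single well

well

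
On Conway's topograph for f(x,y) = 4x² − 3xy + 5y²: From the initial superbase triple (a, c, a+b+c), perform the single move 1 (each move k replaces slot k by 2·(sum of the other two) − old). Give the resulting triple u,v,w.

start (4,5,6) = (f(1,0),f(0,1),f(1,1))
replace slot 1: 2·(5+6) − 4 = 18 → (18,5,6)

18,5,6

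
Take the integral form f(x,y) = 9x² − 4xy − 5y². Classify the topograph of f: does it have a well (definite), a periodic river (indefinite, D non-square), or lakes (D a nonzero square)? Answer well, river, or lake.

D = b²−4ac = (-4)² − 4·9·(-5) = 196
D = 14² is a perfect square ⇒ form factors over ℤ ⇒ lakes

lake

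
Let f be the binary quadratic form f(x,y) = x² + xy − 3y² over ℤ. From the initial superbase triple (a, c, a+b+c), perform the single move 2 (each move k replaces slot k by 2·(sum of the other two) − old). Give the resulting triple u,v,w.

start (1,-3,-1) = (f(1,0),f(0,1),f(1,1))
replace slot 2: 2·(1+(-1)) − (-3) = 3 → (1,3,-1)

1,3,-1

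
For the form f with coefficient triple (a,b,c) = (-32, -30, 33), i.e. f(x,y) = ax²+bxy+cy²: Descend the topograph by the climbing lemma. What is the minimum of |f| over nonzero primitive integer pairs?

descent: ρ → (33,30,-32)  [lands on river]
river: ρ → (-32,34,31)
river: ρ → (31,28,-35)
river: ρ → (-35,42,24)
river: ρ → (24,54,-23)
river: ρ → (-23,38,40)
river: ρ → (40,42,-21)
river: ρ → (-21,42,40)
river: ρ → (40,38,-23)
river: ρ → (-23,54,24)
river: ρ → (24,42,-35)
river: ρ → (-35,28,31)
river: ρ → (31,34,-32)
river: ρ → (-32,30,33)
river: ρ → (33,36,-29)
river: ρ → (-29,22,40)
river: ρ → (40,58,-11)
river: ρ → (-11,52,55)
river: ρ → (55,58,-8)
river: ρ → (-8,70,7)
river: ρ → (7,70,-8)
river: ρ → (-8,58,55)
river: ρ → (55,52,-11)
river: ρ → (-11,58,40)
river: ρ → (40,22,-29)
river: ρ → (-29,36,33)
closes: descent 1, river 26
min |a| on river = 7

7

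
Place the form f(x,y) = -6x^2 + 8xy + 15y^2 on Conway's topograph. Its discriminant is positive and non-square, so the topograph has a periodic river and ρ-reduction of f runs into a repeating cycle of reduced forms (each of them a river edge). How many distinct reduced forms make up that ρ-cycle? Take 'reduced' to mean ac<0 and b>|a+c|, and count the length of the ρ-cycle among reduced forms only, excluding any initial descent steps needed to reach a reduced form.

D = 424, ⌊√D⌋ = 20
descent: ρ → (15,-8,-6)
descent: ρ → (-6,20,1)  [lands on river]
river: ρ → (1,20,-6)
river: ρ → (-6,16,7)
river: ρ → (7,12,-10)
river: ρ → (-10,8,9)
river: ρ → (9,10,-9)
river: ρ → (-9,8,10)
river: ρ → (10,12,-7)
river: ρ → (-7,16,6)
river: ρ → (6,20,-1)
river: ρ → (-1,20,6)
river: ρ → (6,16,-7)
river: ρ → (-7,12,10)
river: ρ → (10,8,-9)
river: ρ → (-9,10,9)
river: ρ → (9,8,-10)
river: ρ → (-10,12,7)
river: ρ → (7,16,-6)
ρ-cycle length = 18 (tail of 2 descent steps not counted)

18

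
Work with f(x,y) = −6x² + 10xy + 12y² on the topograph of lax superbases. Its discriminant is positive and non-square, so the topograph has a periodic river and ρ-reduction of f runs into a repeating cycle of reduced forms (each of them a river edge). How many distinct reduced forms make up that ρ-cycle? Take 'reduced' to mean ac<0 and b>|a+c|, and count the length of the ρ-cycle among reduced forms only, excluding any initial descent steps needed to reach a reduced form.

D = 388, ⌊√D⌋ = 19
river: ρ → (12,14,-4)
river: ρ → (-4,18,4)
river: ρ → (4,14,-12)
river: ρ → (-12,10,6)
river: ρ → (6,14,-8)
river: ρ → (-8,18,2)
river: ρ → (2,18,-8)
river: ρ → (-8,14,6)
river: ρ → (6,10,-12)
river: ρ → (-12,14,4)
river: ρ → (4,18,-4)
river: ρ → (-4,14,12)
river: ρ → (12,10,-6)
river: ρ → (-6,14,8)
river: ρ → (8,18,-2)
river: ρ → (-2,18,8)
river: ρ → (8,14,-6)
river: ρ → (-6,10,12)
ρ-cycle length = 18 (tail of 0 descent steps not counted)

18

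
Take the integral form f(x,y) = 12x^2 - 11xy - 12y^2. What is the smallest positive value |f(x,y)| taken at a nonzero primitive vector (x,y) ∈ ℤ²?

descent: ρ → (-12,11,12)  [lands on river]
river: ρ → (12,13,-11)
river: ρ → (-11,9,14)
river: ρ → (14,19,-6)
river: ρ → (-6,17,17)
river: ρ → (17,17,-6)
river: ρ → (-6,19,14)
river: ρ → (14,9,-11)
river: ρ → (-11,13,12)
river: ρ → (12,11,-12)
river: ρ → (-12,13,11)
river: ρ → (11,9,-14)
river: ρ → (-14,19,6)
river: ρ → (6,17,-17)
river: ρ → (-17,17,6)
river: ρ → (6,19,-14)
river: ρ → (-14,9,11)
river: ρ → (11,13,-12)
closes: descent 1, river 18
min |a| on river = 6

6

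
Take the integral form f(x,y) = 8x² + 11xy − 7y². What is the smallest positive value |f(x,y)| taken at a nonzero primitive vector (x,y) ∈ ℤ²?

river: ρ → (-7,17,2)
river: ρ → (2,15,-15)
river: ρ → (-15,15,2)
river: ρ → (2,17,-7)
river: ρ → (-7,11,8)
river: ρ → (8,5,-10)
river: ρ → (-10,15,3)
river: ρ → (3,15,-10)
river: ρ → (-10,5,8)
river: ρ → (8,11,-7)
closes: descent 0, river 10
min |a| on river = 2

2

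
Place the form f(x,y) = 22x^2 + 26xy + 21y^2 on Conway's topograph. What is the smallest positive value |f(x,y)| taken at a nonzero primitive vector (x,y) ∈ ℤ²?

translate: b→-18 (≡26 mod 44), so (22,26,21)→(22,-18,17)
flip: (22,-18,17)→(17,18,22)
translate: b→-16 (≡18 mod 34), so (17,18,22)→(17,-16,21)
reduced (well bottom): (17,-16,21) with a≤c, −a<b≤a
well minimum = a = 17

17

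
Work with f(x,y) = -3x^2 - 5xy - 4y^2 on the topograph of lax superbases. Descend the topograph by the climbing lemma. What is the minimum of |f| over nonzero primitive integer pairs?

translate: b→-1 (≡5 mod 6), so (3,5,4)→(3,-1,2)
flip: (3,-1,2)→(2,1,3)
reduced (well bottom): (2,1,3) with a≤c, −a<b≤a
well minimum |f| = |-2| = 2 (negative-definite)

2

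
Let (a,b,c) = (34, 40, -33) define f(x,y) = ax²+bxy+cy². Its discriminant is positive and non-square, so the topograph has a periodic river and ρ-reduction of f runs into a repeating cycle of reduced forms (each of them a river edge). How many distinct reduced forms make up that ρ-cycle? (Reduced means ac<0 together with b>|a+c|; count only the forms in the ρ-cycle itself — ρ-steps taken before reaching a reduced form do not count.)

D = 6088, ⌊√D⌋ = 78
river: ρ → (-33,26,41)
river: ρ → (41,56,-18)
river: ρ → (-18,52,47)
river: ρ → (47,42,-23)
river: ρ → (-23,50,39)
river: ρ → (39,28,-34)
river: ρ → (-34,40,33)
river: ρ → (33,26,-41)
river: ρ → (-41,56,18)
river: ρ → (18,52,-47)
river: ρ → (-47,42,23)
river: ρ → (23,50,-39)
river: ρ → (-39,28,34)
river: ρ → (34,40,-33)
ρ-cycle length = 14 (tail of 0 descent steps not counted)

14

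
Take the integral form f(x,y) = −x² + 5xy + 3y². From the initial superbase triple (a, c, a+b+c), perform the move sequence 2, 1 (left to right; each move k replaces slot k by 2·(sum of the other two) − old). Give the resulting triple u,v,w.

start (-1,3,7) = (f(1,0),f(0,1),f(1,1))
replace slot 2: 2·((-1)+7) − 3 = 9 → (-1,9,7)
replace slot 1: 2·(9+7) − (-1) = 33 → (33,9,7)

33,9,7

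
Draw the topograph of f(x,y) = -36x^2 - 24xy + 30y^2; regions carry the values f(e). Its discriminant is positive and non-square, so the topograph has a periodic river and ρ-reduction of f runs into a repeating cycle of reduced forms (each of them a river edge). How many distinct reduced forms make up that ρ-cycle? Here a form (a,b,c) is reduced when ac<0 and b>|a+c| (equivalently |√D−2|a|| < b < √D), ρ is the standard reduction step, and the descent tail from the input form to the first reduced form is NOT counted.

D = 4896, ⌊√D⌋ = 69
descent: ρ → (30,24,-36)  [lands on river]
river: ρ → (-36,48,18)
river: ρ → (18,60,-18)
river: ρ → (-18,48,36)
river: ρ → (36,24,-30)
river: ρ → (-30,36,30)
ρ-cycle length = 6 (tail of 1 descent step not counted)

6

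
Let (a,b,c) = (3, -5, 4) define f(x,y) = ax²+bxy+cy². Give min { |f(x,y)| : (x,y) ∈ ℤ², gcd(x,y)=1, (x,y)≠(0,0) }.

translate: b→1 (≡-5 mod 6), so (3,-5,4)→(3,1,2)
flip: (3,1,2)→(2,-1,3)
reduced (well bottom): (2,-1,3) with a≤c, −a<b≤a
well minimum = a = 2

2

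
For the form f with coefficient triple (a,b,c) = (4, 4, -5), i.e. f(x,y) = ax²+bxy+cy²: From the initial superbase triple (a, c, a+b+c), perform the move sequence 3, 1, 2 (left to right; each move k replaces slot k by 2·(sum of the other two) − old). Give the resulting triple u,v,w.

start (4,-5,3) = (f(1,0),f(0,1),f(1,1))
replace slot 3: 2·(4+(-5)) − 3 = -5 → (4,-5,-5)
replace slot 1: 2·((-5)+(-5)) − 4 = -24 → (-24,-5,-5)
replace slot 2: 2·((-24)+(-5)) − (-5) = -53 → (-24,-53,-5)

-24,-53,-5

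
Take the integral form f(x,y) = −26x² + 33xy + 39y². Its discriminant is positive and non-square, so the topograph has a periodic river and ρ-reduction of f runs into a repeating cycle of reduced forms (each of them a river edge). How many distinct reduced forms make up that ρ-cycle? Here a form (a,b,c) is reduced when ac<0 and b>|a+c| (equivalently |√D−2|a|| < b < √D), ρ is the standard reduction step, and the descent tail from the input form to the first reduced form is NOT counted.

D = 5145, ⌊√D⌋ = 71
river: ρ → (39,45,-20)
river: ρ → (-20,35,49)
river: ρ → (49,63,-6)
river: ρ → (-6,69,16)
river: ρ → (16,59,-26)
river: ρ → (-26,45,30)
river: ρ → (30,15,-41)
river: ρ → (-41,67,4)
river: ρ → (4,69,-24)
river: ρ → (-24,27,46)
river: ρ → (46,65,-5)
river: ρ → (-5,65,46)
river: ρ → (46,27,-24)
river: ρ → (-24,69,4)
river: ρ → (4,67,-41)
river: ρ → (-41,15,30)
river: ρ → (30,45,-26)
river: ρ → (-26,59,16)
river: ρ → (16,69,-6)
river: ρ → (-6,63,49)
river: ρ → (49,35,-20)
river: ρ → (-20,45,39)
river: ρ → (39,33,-26)
river: ρ → (-26,71,1)
river: ρ → (1,71,-26)
river: ρ → (-26,33,39)
ρ-cycle length = 26 (tail of 0 descent steps not counted)

26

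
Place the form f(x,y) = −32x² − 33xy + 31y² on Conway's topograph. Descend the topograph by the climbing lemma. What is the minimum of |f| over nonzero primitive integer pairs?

descent: ρ → (31,33,-32)  [lands on river]
river: ρ → (-32,31,32)
river: ρ → (32,33,-31)
river: ρ → (-31,29,34)
river: ρ → (34,39,-26)
river: ρ → (-26,65,8)
river: ρ → (8,63,-34)
river: ρ → (-34,5,37)
river: ρ → (37,69,-2)
river: ρ → (-2,71,2)
river: ρ → (2,69,-37)
river: ρ → (-37,5,34)
river: ρ → (34,63,-8)
river: ρ → (-8,65,26)
river: ρ → (26,39,-34)
river: ρ → (-34,29,31)
closes: descent 1, river 16
min |a| on river = 2

2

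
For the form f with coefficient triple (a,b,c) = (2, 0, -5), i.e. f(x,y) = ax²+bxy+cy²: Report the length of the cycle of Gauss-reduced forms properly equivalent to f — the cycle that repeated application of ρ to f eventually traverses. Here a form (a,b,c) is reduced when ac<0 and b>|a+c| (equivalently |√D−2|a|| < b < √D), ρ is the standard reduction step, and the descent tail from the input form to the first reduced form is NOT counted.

D = 40, ⌊√D⌋ = 6
descent: ρ → (-5,0,2)
descent: ρ → (2,4,-3)  [lands on river]
river: ρ → (-3,2,3)
river: ρ → (3,4,-2)
river: ρ → (-2,4,3)
river: ρ → (3,2,-3)
river: ρ → (-3,4,2)
ρ-cycle length = 6 (tail of 2 descent steps not counted)

6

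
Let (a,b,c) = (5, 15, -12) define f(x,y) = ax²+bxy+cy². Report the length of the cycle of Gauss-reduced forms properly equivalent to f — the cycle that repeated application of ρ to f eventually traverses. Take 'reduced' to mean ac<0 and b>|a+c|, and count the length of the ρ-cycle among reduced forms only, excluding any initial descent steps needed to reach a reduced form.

D = 465, ⌊√D⌋ = 21
river: ρ → (-12,9,8)
river: ρ → (8,7,-13)
river: ρ → (-13,19,2)
river: ρ → (2,21,-3)
river: ρ → (-3,21,2)
river: ρ → (2,19,-13)
river: ρ → (-13,7,8)
river: ρ → (8,9,-12)
river: ρ → (-12,15,5)
river: ρ → (5,15,-12)
ρ-cycle length = 10 (tail of 0 descent steps not counted)

10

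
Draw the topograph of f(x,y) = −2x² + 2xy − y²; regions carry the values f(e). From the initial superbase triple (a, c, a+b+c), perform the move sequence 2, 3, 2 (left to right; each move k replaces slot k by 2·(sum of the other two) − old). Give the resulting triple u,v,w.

start (-2,-1,-1) = (f(1,0),f(0,1),f(1,1))
replace slot 2: 2·((-2)+(-1)) − (-1) = -5 → (-2,-5,-1)
replace slot 3: 2·((-2)+(-5)) − (-1) = -13 → (-2,-5,-13)
replace slot 2: 2·((-2)+(-13)) − (-5) = -25 → (-2,-25,-13)

-2,-25,-13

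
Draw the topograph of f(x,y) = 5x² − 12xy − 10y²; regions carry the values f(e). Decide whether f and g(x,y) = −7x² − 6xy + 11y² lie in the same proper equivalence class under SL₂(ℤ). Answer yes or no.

D₁ = 344, D₂ = 344
river cycle of f (length 10): (-10, 12, 5), (5, 18, -1), (-1, 18, 5), (5, 12, -10), (-10, 8, 7), (7, 6, -11), (-11, 16, 2), (2, 16, -11), (-11, 6, 7), (7, 8, -10)
river cycle of g (length 10): (11, 6, -7), (-7, 8, 10), (10, 12, -5), (-5, 18, 1), (1, 18, -5), (-5, 12, 10), (10, 8, -7), (-7, 6, 11), (11, 16, -2), (-2, 16, 11)
cycles differ ⇒ inequivalent

no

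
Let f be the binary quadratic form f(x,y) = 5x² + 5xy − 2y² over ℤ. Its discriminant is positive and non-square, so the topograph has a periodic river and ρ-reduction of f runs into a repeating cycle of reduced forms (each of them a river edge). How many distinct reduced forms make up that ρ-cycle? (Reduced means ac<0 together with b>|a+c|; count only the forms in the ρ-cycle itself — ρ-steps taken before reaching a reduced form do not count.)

D = 65, ⌊√D⌋ = 8
river: ρ → (-2,7,2)
river: ρ → (2,5,-5)
river: ρ → (-5,5,2)
river: ρ → (2,7,-2)
river: ρ → (-2,5,5)
river: ρ → (5,5,-2)
ρ-cycle length = 6 (tail of 0 descent steps not counted)

6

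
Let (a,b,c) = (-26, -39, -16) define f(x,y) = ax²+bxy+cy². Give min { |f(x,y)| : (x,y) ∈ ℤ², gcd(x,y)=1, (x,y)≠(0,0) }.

translate: b→-13 (≡39 mod 52), so (26,39,16)→(26,-13,3)
flip: (26,-13,3)→(3,13,26)
translate: b→1 (≡13 mod 6), so (3,13,26)→(3,1,12)
reduced (well bottom): (3,1,12) with a≤c, −a<b≤a
well minimum |f| = |-3| = 3 (negative-definite)

3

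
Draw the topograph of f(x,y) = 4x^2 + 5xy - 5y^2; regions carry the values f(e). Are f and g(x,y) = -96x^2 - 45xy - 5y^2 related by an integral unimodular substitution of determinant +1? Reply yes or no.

D₁ = 105, D₂ = 105
river cycle of f (length 6): (-5, 5, 4), (4, 3, -6), (-6, 9, 1), (1, 9, -6), (-6, 3, 4), (4, 5, -5)
river cycle of g (length 6): (-5, 5, 4), (4, 3, -6), (-6, 9, 1), (1, 9, -6), (-6, 3, 4), (4, 5, -5)
cycles coincide ⇒ equivalent

yes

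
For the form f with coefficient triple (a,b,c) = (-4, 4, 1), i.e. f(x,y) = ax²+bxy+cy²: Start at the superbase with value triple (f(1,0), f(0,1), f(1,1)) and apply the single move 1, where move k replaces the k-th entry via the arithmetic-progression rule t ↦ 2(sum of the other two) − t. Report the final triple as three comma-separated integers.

start (-4,1,1) = (f(1,0),f(0,1),f(1,1))
replace slot 1: 2·(1+1) − (-4) = 8 → (8,1,1)

8,1,1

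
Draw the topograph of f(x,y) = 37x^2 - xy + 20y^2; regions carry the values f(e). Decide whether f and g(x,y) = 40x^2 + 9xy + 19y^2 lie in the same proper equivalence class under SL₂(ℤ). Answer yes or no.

D₁ = -2959, D₂ = -2959
f: flip: (37,-1,20)→(20,1,37)
f: reduced (well bottom): (20,1,37) with a≤c, −a<b≤a
g: flip: (40,9,19)→(19,-9,40)
g: reduced (well bottom): (19,-9,40) with a≤c, −a<b≤a
reduced forms (20, 1, 37) vs (19, -9, 40) ⇒ inequivalent

no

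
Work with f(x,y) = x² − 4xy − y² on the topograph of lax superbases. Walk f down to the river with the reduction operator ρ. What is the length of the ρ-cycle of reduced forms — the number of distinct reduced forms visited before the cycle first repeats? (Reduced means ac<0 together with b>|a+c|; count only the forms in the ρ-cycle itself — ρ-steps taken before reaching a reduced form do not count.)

D = 20, ⌊√D⌋ = 4
descent: ρ → (-1,4,1)  [lands on river]
river: ρ → (1,4,-1)
ρ-cycle length = 2 (tail of 1 descent step not counted)

2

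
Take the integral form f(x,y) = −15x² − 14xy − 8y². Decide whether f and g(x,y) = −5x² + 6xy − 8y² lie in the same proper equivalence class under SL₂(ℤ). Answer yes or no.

D₁ = -284, D₂ = -124
discriminants differ ⇒ not SL₂(ℤ)-equivalent

no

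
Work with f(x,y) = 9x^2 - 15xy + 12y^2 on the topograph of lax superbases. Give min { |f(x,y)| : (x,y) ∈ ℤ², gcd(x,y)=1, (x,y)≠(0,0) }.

translate: b→3 (≡-15 mod 18), so (9,-15,12)→(9,3,6)
flip: (9,3,6)→(6,-3,9)
reduced (well bottom): (6,-3,9) with a≤c, −a<b≤a
well minimum = a = 6

6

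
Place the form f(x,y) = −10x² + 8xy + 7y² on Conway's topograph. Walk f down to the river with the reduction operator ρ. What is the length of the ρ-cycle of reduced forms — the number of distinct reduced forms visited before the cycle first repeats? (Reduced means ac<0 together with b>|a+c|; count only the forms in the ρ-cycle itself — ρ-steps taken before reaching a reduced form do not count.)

D = 344, ⌊√D⌋ = 18
river: ρ → (7,6,-11)
river: ρ → (-11,16,2)
river: ρ → (2,16,-11)
river: ρ → (-11,6,7)
river: ρ → (7,8,-10)
river: ρ → (-10,12,5)
river: ρ → (5,18,-1)
river: ρ → (-1,18,5)
river: ρ → (5,12,-10)
river: ρ → (-10,8,7)
ρ-cycle length = 10 (tail of 0 descent steps not counted)

10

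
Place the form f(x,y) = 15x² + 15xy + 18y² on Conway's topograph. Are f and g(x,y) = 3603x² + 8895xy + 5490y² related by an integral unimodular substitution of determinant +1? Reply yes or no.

D₁ = -855, D₂ = -855
f: reduced (well bottom): (15,15,18) with a≤c, −a<b≤a
g: translate: b→1689 (≡8895 mod 7206), so (3603,8895,5490)→(3603,1689,198)
g: flip: (3603,1689,198)→(198,-1689,3603)
g: translate: b→-105 (≡-1689 mod 396), so (198,-1689,3603)→(198,-105,15)
g: flip: (198,-105,15)→(15,105,198)
g: translate: b→15 (≡105 mod 30), so (15,105,198)→(15,15,18)
g: reduced (well bottom): (15,15,18) with a≤c, −a<b≤a
reduced forms (15, 15, 18) vs (15, 15, 18) ⇒ equivalent

yes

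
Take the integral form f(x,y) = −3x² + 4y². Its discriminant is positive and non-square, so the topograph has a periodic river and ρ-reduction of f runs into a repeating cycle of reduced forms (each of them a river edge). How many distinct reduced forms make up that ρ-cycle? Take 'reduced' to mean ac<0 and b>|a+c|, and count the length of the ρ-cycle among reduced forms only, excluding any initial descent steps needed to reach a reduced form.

D = 48, ⌊√D⌋ = 6
descent: ρ → (4,0,-3)
descent: ρ → (-3,6,1)  [lands on river]
river: ρ → (1,6,-3)
ρ-cycle length = 2 (tail of 2 descent steps not counted)

2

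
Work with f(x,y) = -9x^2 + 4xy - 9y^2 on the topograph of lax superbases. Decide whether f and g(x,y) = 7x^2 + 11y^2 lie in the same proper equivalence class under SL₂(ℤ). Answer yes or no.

D₁ = -308, D₂ = -308
f is negative-definite; reduce −f:
−f: flip: (9,-4,9)→(9,4,9)
−f: reduced (well bottom): (9,4,9) with a≤c, −a<b≤a
flip sign back: reduced form of f is (-9,-4,-9)
g: reduced (well bottom): (7,0,11) with a≤c, −a<b≤a
reduced forms (-9, -4, -9) vs (7, 0, 11) ⇒ inequivalent

no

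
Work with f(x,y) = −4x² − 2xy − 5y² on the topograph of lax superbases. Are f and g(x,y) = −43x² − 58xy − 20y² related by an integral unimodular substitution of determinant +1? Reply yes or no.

D₁ = -76, D₂ = -76
f is negative-definite; reduce −f:
−f: reduced (well bottom): (4,2,5) with a≤c, −a<b≤a
flip sign back: reduced form of f is (-4,-2,-5)
g is negative-definite; reduce −g:
−g: translate: b→-28 (≡58 mod 86), so (43,58,20)→(43,-28,5)
−g: flip: (43,-28,5)→(5,28,43)
−g: translate: b→-2 (≡28 mod 10), so (5,28,43)→(5,-2,4)
−g: flip: (5,-2,4)→(4,2,5)
−g: reduced (well bottom): (4,2,5) with a≤c, −a<b≤a
flip sign back: reduced form of g is (-4,-2,-5)
reduced forms (-4, -2, -5) vs (-4, -2, -5) ⇒ equivalent

yes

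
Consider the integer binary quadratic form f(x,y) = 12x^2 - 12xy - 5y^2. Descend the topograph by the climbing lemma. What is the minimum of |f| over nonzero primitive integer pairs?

descent: ρ → (-5,12,12)  [lands on river]
river: ρ → (12,12,-5)
river: ρ → (-5,18,3)
river: ρ → (3,18,-5)
closes: descent 1, river 4
min |a| on river = 3

3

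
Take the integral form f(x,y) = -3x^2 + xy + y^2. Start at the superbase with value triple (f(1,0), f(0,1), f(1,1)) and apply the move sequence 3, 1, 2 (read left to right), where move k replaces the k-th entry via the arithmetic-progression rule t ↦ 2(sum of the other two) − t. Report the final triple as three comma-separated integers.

start (-3,1,-1) = (f(1,0),f(0,1),f(1,1))
replace slot 3: 2·((-3)+1) − (-1) = -3 → (-3,1,-3)
replace slot 1: 2·(1+(-3)) − (-3) = -1 → (-1,1,-3)
replace slot 2: 2·((-1)+(-3)) − 1 = -9 → (-1,-9,-3)

-1,-9,-3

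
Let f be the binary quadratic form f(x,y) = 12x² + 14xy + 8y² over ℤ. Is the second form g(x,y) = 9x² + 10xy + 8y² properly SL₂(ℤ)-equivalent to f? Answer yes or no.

D₁ = -188, D₂ = -188
f: translate: b→-10 (≡14 mod 24), so (12,14,8)→(12,-10,6)
f: flip: (12,-10,6)→(6,10,12)
f: translate: b→-2 (≡10 mod 12), so (6,10,12)→(6,-2,8)
f: reduced (well bottom): (6,-2,8) with a≤c, −a<b≤a
g: translate: b→-8 (≡10 mod 18), so (9,10,8)→(9,-8,7)
g: flip: (9,-8,7)→(7,8,9)
g: translate: b→-6 (≡8 mod 14), so (7,8,9)→(7,-6,8)
g: reduced (well bottom): (7,-6,8) with a≤c, −a<b≤a
reduced forms (6, -2, 8) vs (7, -6, 8) ⇒ inequivalent

no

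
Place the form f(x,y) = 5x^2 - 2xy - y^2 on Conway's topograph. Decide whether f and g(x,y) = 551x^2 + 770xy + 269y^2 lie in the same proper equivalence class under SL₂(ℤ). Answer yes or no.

D₁ = 24, D₂ = 24
river cycle of f (length 2): (-1, 4, 2), (2, 4, -1)
river cycle of g (length 2): (-1, 4, 2), (2, 4, -1)
cycles coincide ⇒ equivalent

yes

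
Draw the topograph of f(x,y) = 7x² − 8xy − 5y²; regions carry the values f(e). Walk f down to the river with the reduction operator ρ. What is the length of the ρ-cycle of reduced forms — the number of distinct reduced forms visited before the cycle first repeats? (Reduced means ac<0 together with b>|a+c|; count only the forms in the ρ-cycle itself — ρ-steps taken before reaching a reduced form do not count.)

D = 204, ⌊√D⌋ = 14
descent: ρ → (-5,8,7)  [lands on river]
river: ρ → (7,6,-6)
river: ρ → (-6,6,7)
river: ρ → (7,8,-5)
river: ρ → (-5,12,3)
river: ρ → (3,12,-5)
ρ-cycle length = 6 (tail of 1 descent step not counted)

6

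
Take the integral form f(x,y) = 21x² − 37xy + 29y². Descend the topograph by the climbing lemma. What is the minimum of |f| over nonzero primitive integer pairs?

translate: b→5 (≡-37 mod 42), so (21,-37,29)→(21,5,13)
flip: (21,5,13)→(13,-5,21)
reduced (well bottom): (13,-5,21) with a≤c, −a<b≤a
well minimum = a = 13

13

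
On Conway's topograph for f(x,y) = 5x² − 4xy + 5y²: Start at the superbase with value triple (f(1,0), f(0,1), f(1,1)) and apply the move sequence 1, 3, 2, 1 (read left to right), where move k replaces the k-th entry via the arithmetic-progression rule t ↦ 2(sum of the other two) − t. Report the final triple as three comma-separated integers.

start (5,5,6) = (f(1,0),f(0,1),f(1,1))
replace slot 1: 2·(5+6) − 5 = 17 → (17,5,6)
replace slot 3: 2·(17+5) − 6 = 38 → (17,5,38)
replace slot 2: 2·(17+38) − 5 = 105 → (17,105,38)
replace slot 1: 2·(105+38) − 17 = 269 → (269,105,38)

269,105,38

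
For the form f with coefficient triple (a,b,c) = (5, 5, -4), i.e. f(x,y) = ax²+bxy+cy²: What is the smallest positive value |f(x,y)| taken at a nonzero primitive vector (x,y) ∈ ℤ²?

river: ρ → (-4,3,6)
river: ρ → (6,9,-1)
river: ρ → (-1,9,6)
river: ρ → (6,3,-4)
river: ρ → (-4,5,5)
river: ρ → (5,5,-4)
closes: descent 0, river 6
min |a| on river = 1

1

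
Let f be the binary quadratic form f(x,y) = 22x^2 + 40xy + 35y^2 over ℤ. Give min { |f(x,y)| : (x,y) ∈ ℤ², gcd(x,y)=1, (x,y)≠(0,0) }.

translate: b→-4 (≡40 mod 44), so (22,40,35)→(22,-4,17)
flip: (22,-4,17)→(17,4,22)
reduced (well bottom): (17,4,22) with a≤c, −a<b≤a
well minimum = a = 17

17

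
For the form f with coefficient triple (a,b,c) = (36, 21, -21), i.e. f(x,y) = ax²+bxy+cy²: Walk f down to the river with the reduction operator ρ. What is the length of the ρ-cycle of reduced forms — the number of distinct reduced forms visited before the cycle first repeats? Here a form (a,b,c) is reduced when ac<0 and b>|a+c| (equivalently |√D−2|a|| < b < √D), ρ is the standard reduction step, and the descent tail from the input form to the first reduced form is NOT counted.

D = 3465, ⌊√D⌋ = 58
river: ρ → (-21,21,36)
river: ρ → (36,51,-6)
river: ρ → (-6,57,9)
river: ρ → (9,51,-24)
river: ρ → (-24,45,15)
river: ρ → (15,45,-24)
river: ρ → (-24,51,9)
river: ρ → (9,57,-6)
river: ρ → (-6,51,36)
river: ρ → (36,21,-21)
ρ-cycle length = 10 (tail of 0 descent steps not counted)

10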